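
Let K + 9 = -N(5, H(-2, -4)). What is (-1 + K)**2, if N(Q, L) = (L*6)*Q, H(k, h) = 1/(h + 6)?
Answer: 625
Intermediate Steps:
H(k, h) = 1/(6 + h)
N(Q, L) = 6*L*Q (N(Q, L) = (6*L)*Q = 6*L*Q)
K = -24 (K = -9 - 6*5/(6 - 4) = -9 - 6*5/2 = -9 - 1*15 = -9 - 15 = -24)
(-1 + K)**2 = (-1 - 24)**2 = (-25)**2 = 625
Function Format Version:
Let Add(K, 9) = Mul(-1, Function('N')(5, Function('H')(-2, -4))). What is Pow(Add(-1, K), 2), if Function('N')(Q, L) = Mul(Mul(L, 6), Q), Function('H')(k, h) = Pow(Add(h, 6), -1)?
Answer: 625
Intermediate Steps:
Function('H')(k, h) = Pow(Add(6, h), -1)
Function('N')(Q, L) = Mul(6, L, Q) (Function('N')(Q, L) = Mul(Mul(6, L), Q) = Mul(6, L, Q))
K = -24 (K = Add(-9, Mul(-1, Mul(6, Pow(Add(6, -4), -1), 5))) = Add(-9, Mul(-1, Mul(6, Pow(2, -1), 5))) = Add(-9, Mul(-1, Mul(6, Rational(1, 2), 5))) = Add(-9, Mul(-1, 15)) = Add(-9, -15) = -24)
Pow(Add(-1, K), 2) = Pow(Add(-1, -24), 2) = Pow(-25, 2) = 625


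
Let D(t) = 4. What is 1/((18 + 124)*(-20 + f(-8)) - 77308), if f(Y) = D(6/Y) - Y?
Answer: -1/78444 ≈ -1.2748e-5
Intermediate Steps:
f(Y) = 4 - Y
1/((18 + 124)*(-20 + f(-8)) - 77308) = 1/((18 + 124)*(-20 + (4 - 1*(-8))) - 77308) = 1/(142*(-20 + (4 + 8)) - 77308) = 1/(142*(-20 + 12) - 77308) = 1/(142*(-8) - 77308) = 1/(-1136 - 77308) = 1/(-78444) = -1/78444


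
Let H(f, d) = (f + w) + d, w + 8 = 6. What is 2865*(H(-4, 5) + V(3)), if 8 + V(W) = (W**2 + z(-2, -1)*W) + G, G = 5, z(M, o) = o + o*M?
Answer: 22920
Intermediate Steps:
z(M, o) = o + M*o
w = -2 (w = -8 + 6 = -2)
V(W) = -3 + W + W**2 (V(W) = -8 + ((W**2 + (-(1 - 2))*W) + 5) = -8 + ((W**2 + (-1*(-1))*W) + 5) = -8 + ((W**2 + 1*W) + 5) = -8 + ((W**2 + W) + 5) = -8 + ((W + W**2) + 5) = -8 + (5 + W + W**2) = -3 + W + W**2)
H(f, d) = -2 + d + f (H(f, d) = (f - 2) + d = (-2 + f) + d = -2 + d + f)
2865*(H(-4, 5) + V(3)) = 2865*((-2 + 5 - 4) + (-3 + 3 + 3**2)) = 2865*(-1 + (-3 + 3 + 9)) = 2865*(-1 + 9) = 2865*8 = 22920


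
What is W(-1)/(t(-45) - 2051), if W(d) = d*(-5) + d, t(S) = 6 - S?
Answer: -1/500 ≈ -0.0020000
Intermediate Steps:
W(d) = -4*d (W(d) = -5*d + d = -4*d)
W(-1)/(t(-45) - 2051) = (-4*(-1))/((6 - 1*(-45)) - 2051) = 4/((6 + 45) - 2051) = 4/(51 - 2051) = 4/(-2000) = 4*(-1/2000) = -1/500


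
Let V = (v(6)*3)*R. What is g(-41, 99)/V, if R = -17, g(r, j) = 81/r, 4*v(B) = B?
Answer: 18/697 ≈ 0.025825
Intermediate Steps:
v(B) = B/4
V = -153/2 (V = (((1/4)*6)*3)*(-17) = ((3/2)*3)*(-17) = (9/2)*(-17) = -153/2 ≈ -76.500)
g(-41, 99)/V = (81/(-41))/(-153/2) = (81*(-1/41))*(-2/153) = -81/41*(-2/153) = 18/697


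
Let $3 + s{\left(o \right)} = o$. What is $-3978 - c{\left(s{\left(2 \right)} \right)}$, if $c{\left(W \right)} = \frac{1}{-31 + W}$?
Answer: $- \frac{127295}{32} \approx -3978.0$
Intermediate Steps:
$s{\left(o \right)} = -3 + o$
$-3978 - c{\left(s{\left(2 \right)} \right)} = -3978 - \frac{1}{-31 + \left(-3 + 2\right)} = -3978 - \frac{1}{-31 - 1} = -3978 - \frac{1}{-32} = -3978 - - \frac{1}{32} = -3978 + \frac{1}{32} = - \frac{127295}{32}$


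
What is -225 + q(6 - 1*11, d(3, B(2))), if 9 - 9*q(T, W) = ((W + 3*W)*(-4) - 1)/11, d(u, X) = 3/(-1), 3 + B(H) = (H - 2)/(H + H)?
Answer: -22223/99 ≈ -224.47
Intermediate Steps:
B(H) = -3 + (-2 + H)/(2*H) (B(H) = -3 + (H - 2)/(H + H) = -3 + (-2 + H)/((2*H)) = -3 + (-2 + H)*(1/(2*H)) = -3 + (-2 + H)/(2*H))
d(u, X) = -3 (d(u, X) = 3*(-1) = -3)
q(T, W) = 100/99 + 16*W/99 (q(T, W) = 1 - ((W + 3*W)*(-4) - 1)/(9*11) = 1 - ((4*W)*(-4) - 1)/(9*11) = 1 - (-16*W - 1)/(9*11) = 1 - (-1 - 16*W)/(9*11) = 1 - (-1/11 - 16*W/11)/9 = 1 + (1/99 + 16*W/99) = 100/99 + 16*W/99)
-225 + q(6 - 1*11, d(3, B(2))) = -225 + (100/99 + (16/99)*(-3)) = -225 + (100/99 - 16/33) = -225 + 52/99 = -22223/99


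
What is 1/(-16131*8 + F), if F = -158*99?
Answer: -1/144690 ≈ -6.9113e-6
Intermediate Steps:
F = -15642
1/(-16131*8 + F) = 1/(-16131*8 - 15642) = 1/(-129048 - 15642) = 1/(-144690) = -1/144690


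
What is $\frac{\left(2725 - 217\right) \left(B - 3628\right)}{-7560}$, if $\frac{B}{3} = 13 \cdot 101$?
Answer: $- \frac{64999}{630} \approx -103.17$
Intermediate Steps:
$B = 3939$ ($B = 3 \cdot 13 \cdot 101 = 3 \cdot 1313 = 3939$)
$\frac{\left(2725 - 217\right) \left(B - 3628\right)}{-7560} = \frac{\left(2725 - 217\right) \left(3939 - 3628\right)}{-7560} = 2508 \cdot 311 \left(- \frac{1}{7560}\right) = 779988 \left(- \frac{1}{7560}\right) = - \frac{64999}{630}$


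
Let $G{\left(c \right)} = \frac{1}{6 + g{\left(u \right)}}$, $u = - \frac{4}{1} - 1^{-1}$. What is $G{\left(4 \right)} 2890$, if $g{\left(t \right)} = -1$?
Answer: $578$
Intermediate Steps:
$u = -5$ ($u = \left(-4\right) 1 - 1 = -4 - 1 = -5$)
$G{\left(c \right)} = \frac{1}{5}$ ($G{\left(c \right)} = \frac{1}{6 - 1} = \frac{1}{5}$)
$G{\left(4 \right)} 2890 = \frac{1}{5} \cdot 2890 = 578$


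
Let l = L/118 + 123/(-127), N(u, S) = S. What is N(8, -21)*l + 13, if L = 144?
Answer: 57782/7493 ≈ 7.7115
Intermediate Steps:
l = 1887/7493 (l = 144/118 + 123/(-127) = 144*(1/118) + 123*(-1/127) = 72/59 - 123/127 = 1887/7493 ≈ 0.25183)
N(8, -21)*l + 13 = -21*1887/7493 + 13 = -39627/7493 + 13 = 57782/7493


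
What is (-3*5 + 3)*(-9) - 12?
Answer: 96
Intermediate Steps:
(-3*5 + 3)*(-9) - 12 = (-15 + 3)*(-9) - 12 = -12*(-9) - 12 = 108 - 12 = 96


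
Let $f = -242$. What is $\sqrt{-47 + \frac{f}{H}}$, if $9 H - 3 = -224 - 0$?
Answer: $\frac{i \sqrt{1814189}}{221} \approx 6.0947 i$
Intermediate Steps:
$H = - \frac{221}{9}$ ($H = \frac{1}{3} + \frac{-224 - 0}{9} = \frac{1}{3} + \frac{-224 + 0}{9} = \frac{1}{3} + \frac{1}{9} \left(-224\right) = \frac{1}{3} - \frac{224}{9} = - \frac{221}{9} \approx -24.556$)
$\sqrt{-47 + \frac{f}{H}} = \sqrt{-47 - \frac{242}{- \frac{221}{9}}} = \sqrt{-47 - - \frac{2178}{221}} = \sqrt{-47 + \frac{2178}{221}} = \sqrt{- \frac{8209}{221}} = \frac{i \sqrt{1814189}}{221}$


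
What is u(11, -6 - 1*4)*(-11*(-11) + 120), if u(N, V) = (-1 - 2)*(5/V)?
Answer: 723/2 ≈ 361.50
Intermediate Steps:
u(N, V) = -15/V
u(11, -6 - 1*4)*(-11*(-11) + 120) = (-15/(-6 - 1*4))*(-11*(-11) + 120) = (-15/(-6 - 4))*(121 + 120) = -15/(-10)*241 = -15*(-⅒)*241 = (3/2)*241 = 723/2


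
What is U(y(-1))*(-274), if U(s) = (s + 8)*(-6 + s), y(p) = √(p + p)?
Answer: 13700 - 548*I*√2 ≈ 13700.0 - 774.99*I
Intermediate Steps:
y(p) = √2*√p (y(p) = √(2*p) = √2*√p)
U(s) = (-6 + s)*(8 + s) (U(s) = (8 + s)*(-6 + s) = (-6 + s)*(8 + s))
U(y(-1))*(-274) = (-48 + (√2*√(-1))² + 2*(√2*√(-1)))*(-274) = (-48 + (√2*I)² + 2*(√2*I))*(-274) = (-48 + (I*√2)² + 2*(I*√2))*(-274) = (-48 - 2 + 2*I*√2)*(-274) = (-50 + 2*I*√2)*(-274) = 13700 - 548*I*√2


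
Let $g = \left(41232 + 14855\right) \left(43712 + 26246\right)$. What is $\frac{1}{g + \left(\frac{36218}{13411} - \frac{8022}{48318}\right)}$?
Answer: $\frac{107998783}{423758534457033965} \approx 2.5486 \cdot 10^{-10}$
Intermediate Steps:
$g = 3923734346$ ($g = 56087 \cdot 69958 = 3923734346$)
$\frac{1}{g + \left(\frac{36218}{13411} - \frac{8022}{48318}\right)} = \frac{1}{3923734346 + \left(\frac{36218}{13411} - \frac{8022}{48318}\right)} = \frac{1}{3923734346 + \left(36218 \cdot \frac{1}{13411} - \frac{1337}{8053}\right)} = \frac{1}{3923734346 + \left(\frac{36218}{13411} - \frac{1337}{8053}\right)} = \frac{1}{3923734346 + \frac{273733047}{107998783}} = \frac{1}{\frac{423758534457033965}{107998783}} = \frac{107998783}{423758534457033965}$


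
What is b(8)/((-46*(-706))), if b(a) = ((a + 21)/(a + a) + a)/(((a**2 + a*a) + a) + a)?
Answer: 157/74824704 ≈ 2.0982e-6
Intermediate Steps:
b(a) = (a + (21 + a)/(2*a))/(2*a + 2*a**2) (b(a) = ((21 + a)/((2*a)) + a)/(((a**2 + a**2) + a) + a) = ((21 + a)*(1/(2*a)) + a)/((2*a**2 + a) + a) = ((21 + a)/(2*a) + a)/((a + 2*a**2) + a) = (a + (21 + a)/(2*a))/(2*a + 2*a**2))
b(8)/((-46*(-706))) = ((1/4)*(21 + 8 + 2*8**2)/(8**2*(1 + 8)))/((-46*(-706))) = ((1/4)*(1/64)*(21 + 8 + 2*64)/9)/32476 = ((1/4)*(1/64)*(1/9)*(21 + 8 + 128))*(1/32476) = ((1/4)*(1/64)*(1/9)*157)*(1/32476) = (157/2304)*(1/32476) = 157/74824704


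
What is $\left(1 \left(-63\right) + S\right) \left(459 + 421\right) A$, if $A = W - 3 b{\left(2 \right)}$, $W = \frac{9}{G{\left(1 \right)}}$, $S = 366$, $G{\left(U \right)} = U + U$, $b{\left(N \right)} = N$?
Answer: $-399960$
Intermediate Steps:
$G{\left(U \right)} = 2 U$
$W = \frac{9}{2}$ ($W = \frac{9}{2 \cdot 1} = \frac{9}{2} \approx 4.5$)
$A = - \frac{3}{2}$ ($A = \frac{9}{2} - 6 = - \frac{3}{2} \approx -1.5$)
$\left(1 \left(-63\right) + S\right) \left(459 + 421\right) A = \left(1 \left(-63\right) + 366\right) \left(459 + 421\right) \left(- \frac{3}{2}\right) = \left(-63 + 366\right) 880 \left(- \frac{3}{2}\right) = 303 \cdot 880 \left(- \frac{3}{2}\right) = 266640 \left(- \frac{3}{2}\right) = -399960$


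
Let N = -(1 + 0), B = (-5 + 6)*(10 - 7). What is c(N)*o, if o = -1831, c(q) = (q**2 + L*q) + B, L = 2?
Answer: -3662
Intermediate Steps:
B = 3 (B = 1*3 = 3)
N = -1 (N = -1*1 = -1)
c(q) = 3 + q**2 + 2*q (c(q) = (q**2 + 2*q) + 3 = 3 + q**2 + 2*q)
c(N)*o = (3 + (-1)**2 + 2*(-1))*(-1831) = (3 + 1 - 2)*(-1831) = 2*(-1831) = -3662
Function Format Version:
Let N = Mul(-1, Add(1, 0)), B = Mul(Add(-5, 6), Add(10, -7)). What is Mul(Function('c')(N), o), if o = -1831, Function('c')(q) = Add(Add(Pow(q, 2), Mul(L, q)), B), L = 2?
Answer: -3662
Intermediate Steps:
B = 3 (B = Mul(1, 3) = 3)
N = -1 (N = Mul(-1, 1) = -1)
Function('c')(q) = Add(3, Pow(q, 2), Mul(2, q)) (Function('c')(q) = Add(Add(Pow(q, 2), Mul(2, q)), 3) = Add(3, Pow(q, 2), Mul(2, q)))
Mul(Function('c')(N), o) = Mul(Add(3, Pow(-1, 2), Mul(2, -1)), -1831) = Mul(Add(3, 1, -2), -1831) = Mul(2, -1831) = -3662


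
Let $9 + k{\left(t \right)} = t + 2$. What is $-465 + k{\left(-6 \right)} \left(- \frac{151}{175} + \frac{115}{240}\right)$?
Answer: $- \frac{3864101}{8400} \approx -460.01$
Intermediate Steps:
$k{\left(t \right)} = -7 + t$ ($k{\left(t \right)} = -9 + \left(t + 2\right) = -9 + \left(2 + t\right) = -7 + t$)
$-465 + k{\left(-6 \right)} \left(- \frac{151}{175} + \frac{115}{240}\right) = -465 + \left(-7 - 6\right) \left(- \frac{151}{175} + \frac{115}{240}\right) = -465 - 13 \left(\left(-151\right) \frac{1}{175} + 115 \cdot \frac{1}{240}\right) = -465 - 13 \left(- \frac{151}{175} + \frac{23}{48}\right) = -465 - - \frac{41899}{8400} = -465 + \frac{41899}{8400} = - \frac{3864101}{8400}$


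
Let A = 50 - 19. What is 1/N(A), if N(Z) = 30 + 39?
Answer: 1/69 ≈ 0.014493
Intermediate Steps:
A = 31
N(Z) = 69
1/N(A) = 1/69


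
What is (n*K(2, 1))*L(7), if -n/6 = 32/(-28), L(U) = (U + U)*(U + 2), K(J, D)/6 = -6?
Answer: -31104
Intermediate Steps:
K(J, D) = -36 (K(J, D) = 6*(-6) = -36)
L(U) = 2*U*(2 + U) (L(U) = (2*U)*(2 + U) = 2*U*(2 + U))
n = 48/7 (n = -192/(-28) = -192*(-1)/28 = -6*(-8/7) = 48/7 ≈ 6.8571)
(n*K(2, 1))*L(7) = ((48/7)*(-36))*(2*7*(2 + 7)) = -3456*7*9/7 = -1728/7*126 = -31104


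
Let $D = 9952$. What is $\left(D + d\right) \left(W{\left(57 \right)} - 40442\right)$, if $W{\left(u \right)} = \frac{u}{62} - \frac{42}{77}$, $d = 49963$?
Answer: $- \frac{1652526938935}{682} \approx -2.4231 \cdot 10^{9}$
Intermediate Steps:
$W{\left(u \right)} = - \frac{6}{11} + \frac{u}{62}$ ($W{\left(u \right)} = u \frac{1}{62} - \frac{6}{11} = \frac{u}{62} - \frac{6}{11} = - \frac{6}{11} + \frac{u}{62}$)
$\left(D + d\right) \left(W{\left(57 \right)} - 40442\right) = \left(9952 + 49963\right) \left(\left(- \frac{6}{11} + \frac{1}{62} \cdot 57\right) - 40442\right) = 59915 \left(\left(- \frac{6}{11} + \frac{57}{62}\right) - 40442\right) = 59915 \left(\frac{255}{682} - 40442\right) = 59915 \left(- \frac{27581189}{682}\right) = - \frac{1652526938935}{682}$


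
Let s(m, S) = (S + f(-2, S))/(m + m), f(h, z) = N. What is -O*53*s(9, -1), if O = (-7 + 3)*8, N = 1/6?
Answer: -2120/27 ≈ -78.519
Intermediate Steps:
N = ⅙ ≈ 0.16667
O = -32 (O = -4*8 = -32)
f(h, z) = ⅙
s(m, S) = (⅙ + S)/(2*m) (s(m, S) = (S + ⅙)/(m + m) = (⅙ + S)/((2*m)) = (⅙ + S)*(1/(2*m)) = (⅙ + S)/(2*m))
-O*53*s(9, -1) = -(-32*53)*(1/12)*(1 + 6*(-1))/9 = -(-1696)*(1/12)*(⅑)*(1 - 6) = -(-1696)*(1/12)*(⅑)*(-5) = -(-1696)*(-5)/108 = -1*2120/27 = -2120/27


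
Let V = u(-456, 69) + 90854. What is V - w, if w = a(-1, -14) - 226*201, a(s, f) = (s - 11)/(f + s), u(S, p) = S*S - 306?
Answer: 1719546/5 ≈ 3.4391e+5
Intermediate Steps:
u(S, p) = -306 + S² (u(S, p) = S² - 306 = -306 + S²)
a(s, f) = (-11 + s)/(f + s)
V = 298484 (V = (-306 + (-456)²) + 90854 = (-306 + 207936) + 90854 = 207630 + 90854 = 298484)
w = -227126/5 (w = (-11 - 1)/(-14 - 1) - 226*201 = -12/(-15) - 45426 = -1/15*(-12) - 45426 = ⅘ - 45426 = -227126/5 ≈ -45425.)
V - w = 298484 - 1*(-227126/5) = 298484 + 227126/5 = 1719546/5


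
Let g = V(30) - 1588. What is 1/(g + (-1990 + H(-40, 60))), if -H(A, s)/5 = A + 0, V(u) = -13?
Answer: -1/3391 ≈ -0.00029490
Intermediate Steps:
H(A, s) = -5*A (H(A, s) = -5*(A + 0) = -5*A)
g = -1601 (g = -13 - 1588 = -1601)
1/(g + (-1990 + H(-40, 60))) = 1/(-1601 + (-1990 - 5*(-40))) = 1/(-1601 + (-1990 + 200)) = 1/(-1601 - 1790) = 1/(-3391) = -1/3391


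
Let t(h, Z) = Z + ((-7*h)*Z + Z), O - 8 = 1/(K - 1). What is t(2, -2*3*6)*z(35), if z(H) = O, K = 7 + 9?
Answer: 17424/5 ≈ 3484.8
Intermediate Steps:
K = 16
O = 121/15 (O = 8 + 1/(16 - 1) = 8 + 1/15 = 121/15 ≈ 8.0667)
z(H) = 121/15
t(h, Z) = 2*Z - 7*Z*h (t(h, Z) = Z + (-7*Z*h + Z) = Z + (Z - 7*Z*h) = 2*Z - 7*Z*h)
t(2, -2*3*6)*z(35) = ((-2*3*6)*(2 - 7*2))*(121/15) = ((-6*6)*(2 - 14))*(121/15) = -36*(-12)*(121/15) = 432*(121/15) = 17424/5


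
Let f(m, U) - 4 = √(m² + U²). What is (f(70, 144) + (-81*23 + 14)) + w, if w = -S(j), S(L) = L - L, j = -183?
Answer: -1845 + 2*√6409 ≈ -1684.9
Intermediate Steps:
S(L) = 0
f(m, U) = 4 + √(U² + m²) (f(m, U) = 4 + √(m² + U²) = 4 + √(U² + m²))
w = 0 (w = -1*0 = 0)
(f(70, 144) + (-81*23 + 14)) + w = ((4 + √(144² + 70²)) + (-81*23 + 14)) + 0 = ((4 + √(20736 + 4900)) + (-1863 + 14)) + 0 = ((4 + √25636) - 1849) + 0 = ((4 + 2*√6409) - 1849) + 0 = (-1845 + 2*√6409) + 0 = -1845 + 2*√6409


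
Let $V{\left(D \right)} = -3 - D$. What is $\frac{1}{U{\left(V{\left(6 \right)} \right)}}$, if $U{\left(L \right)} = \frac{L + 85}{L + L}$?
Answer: $- \frac{9}{38} \approx -0.23684$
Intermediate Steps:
$U{\left(L \right)} = \frac{85 + L}{2 L}$
$\frac{1}{U{\left(V{\left(6 \right)} \right)}} = \frac{1}{\frac{1}{2} \frac{1}{-3 - 6} \left(85 - 9\right)} = \frac{1}{\frac{1}{2} \frac{1}{-9} \left(85 - 9\right)} = \frac{1}{\frac{1}{2} \left(- \frac{1}{9}\right) 76} = \frac{1}{- \frac{38}{9}} = - \frac{9}{38}$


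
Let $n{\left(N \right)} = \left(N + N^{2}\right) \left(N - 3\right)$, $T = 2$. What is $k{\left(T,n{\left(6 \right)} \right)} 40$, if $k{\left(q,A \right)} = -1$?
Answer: $-40$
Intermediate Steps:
$n{\left(N \right)} = \left(-3 + N\right) \left(N + N^{2}\right)$ ($n{\left(N \right)} = \left(N + N^{2}\right) \left(-3 + N\right) = \left(-3 + N\right) \left(N + N^{2}\right)$)
$k{\left(T,n{\left(6 \right)} \right)} 40 = \left(-1\right) 40 = -40$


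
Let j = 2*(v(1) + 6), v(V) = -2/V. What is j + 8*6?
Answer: 56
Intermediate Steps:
j = 8 (j = 2*(-2/1 + 6) = 2*(-2*1 + 6) = 2*(-2 + 6) = 2*4 = 8)
j + 8*6 = 8 + 8*6 = 8 + 48 = 56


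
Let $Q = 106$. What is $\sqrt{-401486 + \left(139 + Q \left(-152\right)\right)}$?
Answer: $i \sqrt{417459} \approx 646.11 i$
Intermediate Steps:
$\sqrt{-401486 + \left(139 + Q \left(-152\right)\right)} = \sqrt{-401486 + \left(139 + 106 \left(-152\right)\right)} = \sqrt{-401486 + \left(139 - 16112\right)} = \sqrt{-401486 - 15973} = \sqrt{-417459} = i \sqrt{417459}$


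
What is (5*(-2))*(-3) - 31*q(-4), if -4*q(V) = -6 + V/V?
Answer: -35/4 ≈ -8.7500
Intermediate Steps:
q(V) = 5/4 (q(V) = -(-6 + V/V)/4 = -(-6 + 1)/4 = -1/4*(-5) = 5/4)
(5*(-2))*(-3) - 31*q(-4) = (5*(-2))*(-3) - 31*5/4 = -10*(-3) - 155/4 = 30 - 155/4 = -35/4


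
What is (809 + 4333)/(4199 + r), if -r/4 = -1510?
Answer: 1714/3413 ≈ 0.50220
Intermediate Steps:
r = 6040 (r = -4*(-1510) = 6040)
(809 + 4333)/(4199 + r) = (809 + 4333)/(4199 + 6040) = 5142/10239 = 5142*(1/10239) = 1714/3413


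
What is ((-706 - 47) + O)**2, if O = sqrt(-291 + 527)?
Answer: 567245 - 3012*sqrt(59) ≈ 5.4411e+5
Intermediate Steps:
O = 2*sqrt(59) (O = sqrt(236) = 2*sqrt(59) ≈ 15.362)
((-706 - 47) + O)**2 = ((-706 - 47) + 2*sqrt(59))**2 = (-753 + 2*sqrt(59))**2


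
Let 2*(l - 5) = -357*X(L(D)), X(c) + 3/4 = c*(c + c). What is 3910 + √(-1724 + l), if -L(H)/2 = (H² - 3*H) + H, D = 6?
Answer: 3910 + 3*I*√1465090/4 ≈ 3910.0 + 907.81*I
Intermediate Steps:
L(H) = -2*H² + 4*H (L(H) = -2*((H² - 3*H) + H) = -2*(H² - 2*H) = -2*H² + 4*H)
X(c) = -¾ + 2*c² (X(c) = -¾ + c*(c + c) = -¾ + c*(2*c) = -¾ + 2*c²)
l = -6579113/8 (l = 5 + (-357*(-¾ + 2*(2*6*(2 - 1*6))²))/2 = 5 + (-357*(-¾ + 2*(2*6*(2 - 6))²))/2 = 5 + (-357*(-¾ + 2*(2*6*(-4))²))/2 = 5 + (-357*(-¾ + 2*(-48)²))/2 = 5 + (-357*(-¾ + 2*2304))/2 = 5 + (-357*(-¾ + 4608))/2 = 5 + (-357*18429/4)/2 = 5 + (½)*(-6579153/4) = 5 - 6579153/8 = -6579113/8 ≈ -8.2239e+5)
3910 + √(-1724 + l) = 3910 + √(-1724 - 6579113/8) = 3910 + √(-6592905/8) = 3910 + 3*I*√1465090/4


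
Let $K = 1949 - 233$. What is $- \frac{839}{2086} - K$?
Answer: $- \frac{3580415}{2086} \approx -1716.4$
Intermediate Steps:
$K = 1716$ ($K = 1949 - 233 = 1716$)
$- \frac{839}{2086} - K = - \frac{839}{2086} - 1716 = - \frac{3580415}{2086}$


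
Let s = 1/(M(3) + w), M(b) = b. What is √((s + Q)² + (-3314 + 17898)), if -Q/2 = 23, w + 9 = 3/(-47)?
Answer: 7*√27708001/285 ≈ 129.29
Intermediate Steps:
w = -426/47 (w = -9 + 3/(-47) = -9 + 3*(-1/47) = -9 - 3/47 = -426/47 ≈ -9.0638)
Q = -46 (Q = -2*23 = -46)
s = -47/285 (s = 1/(3 - 426/47) = 1/(-285/47) = -47/285 ≈ -0.16491)
√((s + Q)² + (-3314 + 17898)) = √((-47/285 - 46)² + (-3314 + 17898)) = √((-13157/285)² + 14584) = √(173106649/81225 + 14584) = √(1357692049/81225) = 7*√27708001/285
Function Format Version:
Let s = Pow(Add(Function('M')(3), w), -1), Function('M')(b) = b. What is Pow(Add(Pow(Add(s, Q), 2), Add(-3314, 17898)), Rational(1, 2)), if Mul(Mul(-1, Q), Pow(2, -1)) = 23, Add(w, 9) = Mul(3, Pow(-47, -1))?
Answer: Mul(Rational(7, 285), Pow(27708001, Rational(1, 2))) ≈ 129.29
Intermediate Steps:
w = Rational(-426, 47) (w = Add(-9, Mul(3, Pow(-47, -1))) = Add(-9, Mul(3, Rational(-1, 47))) = Add(-9, Rational(-3, 47)) = Rational(-426, 47) ≈ -9.0638)
Q = -46 (Q = Mul(-2, 23) = -46)
s = Rational(-47, 285) (s = Pow(Add(3, Rational(-426, 47)), -1) = Pow(Rational(-285, 47), -1) = Rational(-47, 285) ≈ -0.16491)
Pow(Add(Pow(Add(s, Q), 2), Add(-3314, 17898)), Rational(1, 2)) = Pow(Add(Pow(Add(Rational(-47, 285), -46), 2), Add(-3314, 17898)), Rational(1, 2)) = Pow(Add(Pow(Rational(-13157, 285), 2), 14584), Rational(1, 2)) = Pow(Add(Rational(173106649, 81225), 14584), Rational(1, 2)) = Pow(Rational(1357692049, 81225), Rational(1, 2)) = Mul(Rational(7, 285), Pow(27708001, Rational(1, 2)))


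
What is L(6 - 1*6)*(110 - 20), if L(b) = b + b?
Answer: 0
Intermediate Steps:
L(b) = 2*b
L(6 - 1*6)*(110 - 20) = (2*(6 - 1*6))*(110 - 20) = (2*(6 - 6))*90 = (2*0)*90 = 0*90 = 0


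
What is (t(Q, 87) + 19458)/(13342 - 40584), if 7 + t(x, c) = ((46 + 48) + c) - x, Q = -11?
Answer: -19643/27242 ≈ -0.72106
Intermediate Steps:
t(x, c) = 87 + c - x (t(x, c) = -7 + (((46 + 48) + c) - x) = -7 + ((94 + c) - x) = -7 + (94 + c - x) = 87 + c - x)
(t(Q, 87) + 19458)/(13342 - 40584) = ((87 + 87 - 1*(-11)) + 19458)/(13342 - 40584) = ((87 + 87 + 11) + 19458)/(-27242) = (185 + 19458)*(-1/27242) = 19643*(-1/27242) = -19643/27242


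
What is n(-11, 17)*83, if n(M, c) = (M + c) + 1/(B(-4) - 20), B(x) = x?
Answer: 11869/24 ≈ 494.54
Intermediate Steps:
n(M, c) = -1/24 + M + c (n(M, c) = (M + c) + 1/(-4 - 20) = (M + c) + 1/(-24) = (M + c) - 1/24 = -1/24 + M + c)
n(-11, 17)*83 = (-1/24 - 11 + 17)*83 = (143/24)*83 = 11869/24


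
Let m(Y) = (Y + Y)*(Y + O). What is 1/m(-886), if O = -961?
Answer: 1/3272884 ≈ 3.0554e-7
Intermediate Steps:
m(Y) = 2*Y*(-961 + Y) (m(Y) = (Y + Y)*(Y - 961) = (2*Y)*(-961 + Y) = 2*Y*(-961 + Y))
1/m(-886) = 1/(2*(-886)*(-961 - 886)) = 1/(2*(-886)*(-1847)) = 1/3272884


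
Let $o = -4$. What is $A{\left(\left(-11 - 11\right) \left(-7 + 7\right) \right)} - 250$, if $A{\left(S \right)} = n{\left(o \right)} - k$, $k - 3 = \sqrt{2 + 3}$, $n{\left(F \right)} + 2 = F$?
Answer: $-259 - \sqrt{5} \approx -261.24$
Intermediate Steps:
$n{\left(F \right)} = -2 + F$
$k = 3 + \sqrt{5}$ ($k = 3 + \sqrt{2 + 3} = 3 + \sqrt{5} \approx 5.2361$)
$A{\left(S \right)} = -9 - \sqrt{5}$ ($A{\left(S \right)} = \left(-2 - 4\right) - \left(3 + \sqrt{5}\right) = -6 - \left(3 + \sqrt{5}\right) = -9 - \sqrt{5}$)
$A{\left(\left(-11 - 11\right) \left(-7 + 7\right) \right)} - 250 = \left(-9 - \sqrt{5}\right) - 250 = -259 - \sqrt{5}$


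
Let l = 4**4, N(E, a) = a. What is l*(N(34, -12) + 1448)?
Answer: 367616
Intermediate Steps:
l = 256
l*(N(34, -12) + 1448) = 256*(-12 + 1448) = 256*1436 = 367616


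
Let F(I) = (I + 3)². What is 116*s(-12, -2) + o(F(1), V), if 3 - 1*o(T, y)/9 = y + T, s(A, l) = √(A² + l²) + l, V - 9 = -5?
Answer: -385 + 232*√37 ≈ 1026.2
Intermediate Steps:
F(I) = (3 + I)²
V = 4 (V = 9 - 5 = 4)
s(A, l) = l + √(A² + l²)
o(T, y) = 27 - 9*T - 9*y (o(T, y) = 27 - 9*(y + T) = 27 - 9*(T + y) = 27 + (-9*T - 9*y) = 27 - 9*T - 9*y)
116*s(-12, -2) + o(F(1), V) = 116*(-2 + √((-12)² + (-2)²)) + (27 - 9*(3 + 1)² - 9*4) = 116*(-2 + √(144 + 4)) + (27 - 9*4² - 36) = 116*(-2 + √148) + (27 - 9*16 - 36) = 116*(-2 + 2*√37) + (27 - 144 - 36) = (-232 + 232*√37) - 153 = -385 + 232*√37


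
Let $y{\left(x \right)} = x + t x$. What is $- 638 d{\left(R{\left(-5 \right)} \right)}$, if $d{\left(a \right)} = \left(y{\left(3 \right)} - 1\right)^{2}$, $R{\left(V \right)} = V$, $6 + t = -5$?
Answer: $-613118$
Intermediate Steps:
$t = -11$ ($t = -6 - 5 = -11$)
$y{\left(x \right)} = - 10 x$ ($y{\left(x \right)} = x - 11 x = - 10 x$)
$d{\left(a \right)} = 961$ ($d{\left(a \right)} = \left(\left(-10\right) 3 - 1\right)^{2} = \left(-30 - 1\right)^{2} = \left(-31\right)^{2} = 961$)
$- 638 d{\left(R{\left(-5 \right)} \right)} = \left(-638\right) 961 = -613118$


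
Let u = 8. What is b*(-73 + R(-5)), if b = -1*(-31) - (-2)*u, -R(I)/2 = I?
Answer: -2961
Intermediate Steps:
R(I) = -2*I
b = 47 (b = -1*(-31) - (-2)*8 = 31 - 1*(-16) = 31 + 16 = 47)
b*(-73 + R(-5)) = 47*(-73 - 2*(-5)) = 47*(-73 + 10) = 47*(-63) = -2961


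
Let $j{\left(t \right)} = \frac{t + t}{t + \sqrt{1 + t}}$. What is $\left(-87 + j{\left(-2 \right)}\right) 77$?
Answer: $- \frac{32879}{5} + \frac{308 i}{5} \approx -6575.8 + 61.6 i$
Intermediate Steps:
$j{\left(t \right)} = \frac{2 t}{t + \sqrt{1 + t}}$
$\left(-87 + j{\left(-2 \right)}\right) 77 = \left(-87 + 2 \left(-2\right) \frac{1}{-2 + \sqrt{1 - 2}}\right) 77 = \left(-87 + 2 \left(-2\right) \frac{1}{-2 + \sqrt{-1}}\right) 77 = \left(-87 + 2 \left(-2\right) \frac{1}{-2 + i}\right) 77 = \left(-87 + 2 \left(-2\right) \frac{-2 - i}{5}\right) 77 = \left(-87 + \left(\frac{8}{5} + \frac{4 i}{5}\right)\right) 77 = \left(- \frac{427}{5} + \frac{4 i}{5}\right) 77 = - \frac{32879}{5} + \frac{308 i}{5}$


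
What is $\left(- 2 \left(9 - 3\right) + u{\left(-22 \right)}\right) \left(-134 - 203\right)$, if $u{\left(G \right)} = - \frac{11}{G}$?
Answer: $\frac{7751}{2} \approx 3875.5$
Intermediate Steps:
$\left(- 2 \left(9 - 3\right) + u{\left(-22 \right)}\right) \left(-134 - 203\right) = \left(- 2 \left(9 - 3\right) - \frac{11}{-22}\right) \left(-134 - 203\right) = \left(\left(-2\right) 6 - - \frac{1}{2}\right) \left(-337\right) = \left(-12 + \frac{1}{2}\right) \left(-337\right) = \left(- \frac{23}{2}\right) \left(-337\right) = \frac{7751}{2}$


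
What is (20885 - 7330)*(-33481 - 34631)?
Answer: -923258160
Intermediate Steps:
(20885 - 7330)*(-33481 - 34631) = 13555*(-68112) = -923258160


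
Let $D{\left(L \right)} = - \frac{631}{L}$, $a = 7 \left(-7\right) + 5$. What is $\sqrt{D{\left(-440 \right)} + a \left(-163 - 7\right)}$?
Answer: $\frac{3 \sqrt{40233490}}{220} \approx 86.495$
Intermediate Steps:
$a = -44$ ($a = -49 + 5 = -44$)
$\sqrt{D{\left(-440 \right)} + a \left(-163 - 7\right)} = \sqrt{- \frac{631}{-440} - 44 \left(-163 - 7\right)} = \sqrt{\left(-631\right) \left(- \frac{1}{440}\right) - 44 \left(-163 + \left(-32 + 25\right)\right)} = \sqrt{\frac{631}{440} - 44 \left(-163 - 7\right)} = \sqrt{\frac{631}{440} - -7480} = \sqrt{\frac{631}{440} + 7480} = \sqrt{\frac{3291831}{440}} = \frac{3 \sqrt{40233490}}{220}$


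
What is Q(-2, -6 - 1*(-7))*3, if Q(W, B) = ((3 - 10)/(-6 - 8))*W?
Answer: -3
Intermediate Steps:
Q(W, B) = W/2 (Q(W, B) = (-7/(-14))*W = (-7*(-1/14))*W = W/2)
Q(-2, -6 - 1*(-7))*3 = ((½)*(-2))*3 = -1*3 = -3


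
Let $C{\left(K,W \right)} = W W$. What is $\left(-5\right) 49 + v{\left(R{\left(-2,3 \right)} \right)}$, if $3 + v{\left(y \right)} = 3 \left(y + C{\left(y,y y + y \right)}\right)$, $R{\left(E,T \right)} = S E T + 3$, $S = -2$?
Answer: $172597$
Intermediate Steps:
$C{\left(K,W \right)} = W^{2}$
$R{\left(E,T \right)} = 3 - 2 E T$ ($R{\left(E,T \right)} = - 2 E T + 3 = 3 - 2 E T$)
$v{\left(y \right)} = -3 + 3 y + 3 \left(y + y^{2}\right)^{2}$ ($v{\left(y \right)} = -3 + 3 \left(y + \left(y y + y\right)^{2}\right) = -3 + 3 \left(y + \left(y^{2} + y\right)^{2}\right) = -3 + 3 \left(y + \left(y + y^{2}\right)^{2}\right) = -3 + \left(3 y + 3 \left(y + y^{2}\right)^{2}\right) = -3 + 3 y + 3 \left(y + y^{2}\right)^{2}$)
$\left(-5\right) 49 + v{\left(R{\left(-2,3 \right)} \right)} = \left(-5\right) 49 + \left(-3 + 3 \left(3 - \left(-4\right) 3\right) + 3 \left(3 - \left(-4\right) 3\right)^{2} \left(1 - \left(-3 - 12\right)\right)^{2}\right) = -245 + \left(-3 + 3 \left(3 + 12\right) + 3 \left(3 + 12\right)^{2} \left(1 + \left(3 + 12\right)\right)^{2}\right) = -245 + \left(-3 + 3 \cdot 15 + 3 \cdot 15^{2} \left(1 + 15\right)^{2}\right) = -245 + \left(-3 + 45 + 3 \cdot 225 \cdot 16^{2}\right) = -245 + \left(-3 + 45 + 3 \cdot 225 \cdot 256\right) = -245 + \left(-3 + 45 + 172800\right) = -245 + 172842 = 172597$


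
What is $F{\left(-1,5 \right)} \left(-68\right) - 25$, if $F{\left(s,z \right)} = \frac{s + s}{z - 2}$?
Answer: $\frac{61}{3} \approx 20.333$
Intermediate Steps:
$F{\left(s,z \right)} = \frac{2 s}{-2 + z}$
$F{\left(-1,5 \right)} \left(-68\right) - 25 = 2 \left(-1\right) \frac{1}{-2 + 5} \left(-68\right) - 25 = 2 \left(-1\right) \frac{1}{3} \left(-68\right) - 25 = \left(- \frac{2}{3}\right) \left(-68\right) - 25 = \frac{136}{3} - 25 = \frac{61}{3}$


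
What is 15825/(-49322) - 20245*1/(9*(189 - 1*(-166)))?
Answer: -209816953/31516758 ≈ -6.6573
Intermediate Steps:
15825/(-49322) - 20245*1/(9*(189 - 1*(-166))) = 15825*(-1/49322) - 20245*1/(9*(189 + 166)) = -15825/49322 - 20245/(355*9) = -15825/49322 - 20245/3195 = -15825/49322 - 20245*1/3195 = -15825/49322 - 4049/639 = -209816953/31516758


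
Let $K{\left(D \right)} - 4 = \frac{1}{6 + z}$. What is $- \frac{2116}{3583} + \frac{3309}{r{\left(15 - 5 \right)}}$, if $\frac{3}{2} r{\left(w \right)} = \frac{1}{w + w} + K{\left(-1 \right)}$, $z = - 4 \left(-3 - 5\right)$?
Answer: $\frac{6754726106}{5550067} \approx 1217.1$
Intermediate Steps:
$z = 32$ ($z = \left(-4\right) \left(-8\right) = 32$)
$K{\left(D \right)} = \frac{153}{38}$ ($K{\left(D \right)} = 4 + \frac{1}{6 + 32} = 4 + \frac{1}{38} = \frac{153}{38}$)
$r{\left(w \right)} = \frac{51}{19} + \frac{1}{3 w}$ ($r{\left(w \right)} = \frac{2 \left(\frac{1}{w + w} + \frac{153}{38}\right)}{3} = \frac{2 \left(\frac{1}{2 w} + \frac{153}{38}\right)}{3} = \frac{2 \left(\frac{153}{38} + \frac{1}{2 w}\right)}{3} = \frac{51}{19} + \frac{1}{3 w}$)
$- \frac{2116}{3583} + \frac{3309}{r{\left(15 - 5 \right)}} = - \frac{2116}{3583} + \frac{3309}{\frac{1}{57} \frac{1}{15 - 5} \left(19 + 153 \left(15 - 5\right)\right)} = \left(-2116\right) \frac{1}{3583} + \frac{3309}{\frac{1}{57} \frac{1}{15 - 5} \left(19 + 153 \left(15 - 5\right)\right)} = - \frac{2116}{3583} + \frac{3309}{\frac{1}{57} \cdot \frac{1}{10} \left(19 + 153 \cdot 10\right)} = - \frac{2116}{3583} + \frac{3309}{\frac{1}{57} \cdot \frac{1}{10} \left(19 + 1530\right)} = - \frac{2116}{3583} + \frac{3309}{\frac{1}{57} \cdot \frac{1}{10} \cdot 1549} = - \frac{2116}{3583} + \frac{3309}{\frac{1549}{570}} = - \frac{2116}{3583} + 3309 \cdot \frac{570}{1549} = - \frac{2116}{3583} + \frac{1886130}{1549} = \frac{6754726106}{5550067}$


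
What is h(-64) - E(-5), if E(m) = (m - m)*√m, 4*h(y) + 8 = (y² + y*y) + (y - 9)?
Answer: 8111/4 ≈ 2027.8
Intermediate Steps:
h(y) = -17/4 + y²/2 + y/4 (h(y) = -2 + ((y² + y*y) + (y - 9))/4 = -2 + ((y² + y²) + (-9 + y))/4 = -2 + (2*y² + (-9 + y))/4 = -2 + (-9 + y + 2*y²)/4 = -2 + (-9/4 + y²/2 + y/4) = -17/4 + y²/2 + y/4)
E(m) = 0 (E(m) = 0*√m = 0)
h(-64) - E(-5) = (-17/4 + (½)*(-64)² + (¼)*(-64)) - 1*0 = (-17/4 + (½)*4096 - 16) + 0 = (-17/4 + 2048 - 16) + 0 = 8111/4 + 0 = 8111/4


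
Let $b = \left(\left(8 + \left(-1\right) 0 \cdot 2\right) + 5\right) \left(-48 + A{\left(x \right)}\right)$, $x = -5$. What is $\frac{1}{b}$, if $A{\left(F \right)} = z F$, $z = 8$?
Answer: $- \frac{1}{1144} \approx -0.00087413$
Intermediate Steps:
$A{\left(F \right)} = 8 F$
$b = -1144$ ($b = \left(\left(8 + \left(-1\right) 0 \cdot 2\right) + 5\right) \left(-48 + 8 \left(-5\right)\right) = \left(\left(8 + 0 \cdot 2\right) + 5\right) \left(-48 - 40\right) = \left(\left(8 + 0\right) + 5\right) \left(-88\right) = \left(8 + 5\right) \left(-88\right) = 13 \left(-88\right) = -1144$)
$\frac{1}{b} = \frac{1}{-1144} = - \frac{1}{1144}$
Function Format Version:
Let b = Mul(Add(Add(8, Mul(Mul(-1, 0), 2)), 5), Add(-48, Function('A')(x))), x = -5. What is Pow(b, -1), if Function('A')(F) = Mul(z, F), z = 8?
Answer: Rational(-1, 1144) ≈ -0.00087413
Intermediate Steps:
Function('A')(F) = Mul(8, F)
b = -1144 (b = Mul(Add(Add(8, Mul(Mul(-1, 0), 2)), 5), Add(-48, Mul(8, -5))) = Mul(Add(Add(8, Mul(0, 2)), 5), Add(-48, -40)) = Mul(Add(Add(8, 0), 5), -88) = Mul(Add(8, 5), -88) = Mul(13, -88) = -1144)
Pow(b, -1) = Pow(-1144, -1) = Rational(-1, 1144)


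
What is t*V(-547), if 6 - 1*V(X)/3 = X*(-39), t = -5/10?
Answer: 63981/2 ≈ 31991.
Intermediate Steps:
t = -1/2 (t = -5*1/10 = -1/2 ≈ -0.50000)
V(X) = 18 + 117*X (V(X) = 18 - 3*X*(-39) = 18 - (-117)*X = 18 + 117*X)
t*V(-547) = -(18 + 117*(-547))/2 = -(18 - 63999)/2 = -1/2*(-63981) = 63981/2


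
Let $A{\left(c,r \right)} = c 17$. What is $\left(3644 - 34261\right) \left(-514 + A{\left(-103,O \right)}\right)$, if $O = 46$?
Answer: $69347505$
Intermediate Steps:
$A{\left(c,r \right)} = 17 c$
$\left(3644 - 34261\right) \left(-514 + A{\left(-103,O \right)}\right) = \left(3644 - 34261\right) \left(-514 + 17 \left(-103\right)\right) = - 30617 \left(-514 - 1751\right) = \left(-30617\right) \left(-2265\right) = 69347505$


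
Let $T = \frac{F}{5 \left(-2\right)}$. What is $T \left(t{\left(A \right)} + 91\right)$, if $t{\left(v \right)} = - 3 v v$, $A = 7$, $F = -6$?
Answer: $- \frac{168}{5} \approx -33.6$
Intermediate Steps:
$t{\left(v \right)} = - 3 v^{2}$
$T = \frac{3}{5}$ ($T = - \frac{6}{5 \left(-2\right)} = - \frac{6}{-10} = \left(-6\right) \left(- \frac{1}{10}\right) = \frac{3}{5} \approx 0.6$)
$T \left(t{\left(A \right)} + 91\right) = \frac{3 \left(- 3 \cdot 7^{2} + 91\right)}{5} = \frac{3 \left(\left(-3\right) 49 + 91\right)}{5} = \frac{3 \left(-147 + 91\right)}{5} = \frac{3}{5} \left(-56\right) = - \frac{168}{5}$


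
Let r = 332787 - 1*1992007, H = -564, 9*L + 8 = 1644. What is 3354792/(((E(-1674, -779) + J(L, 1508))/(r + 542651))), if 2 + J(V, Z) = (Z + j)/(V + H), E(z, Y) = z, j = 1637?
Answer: 2577149443069824/1158749 ≈ 2.2241e+9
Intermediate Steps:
L = 1636/9 (L = -8/9 + (1/9)*1644 = -8/9 + 548/3 = 1636/9 ≈ 181.78)
r = -1659220 (r = 332787 - 1992007 = -1659220)
J(V, Z) = -2 + (1637 + Z)/(-564 + V) (J(V, Z) = -2 + (Z + 1637)/(V - 564) = -2 + (1637 + Z)/(-564 + V))
3354792/(((E(-1674, -779) + J(L, 1508))/(r + 542651))) = 3354792/(((-1674 + (2765 + 1508 - 2*1636/9)/(-564 + 1636/9))/(-1659220 + 542651))) = 3354792/(((-1674 + (2765 + 1508 - 3272/9)/(-3440/9))/(-1116569))) = 3354792/(((-1674 - 9/3440*35185/9)*(-1/1116569))) = 3354792/(((-1674 - 7037/688)*(-1/1116569))) = 3354792/((-1158749/688*(-1/1116569))) = 3354792/(1158749/768199472) = 3354792*(768199472/1158749) = 2577149443069824/1158749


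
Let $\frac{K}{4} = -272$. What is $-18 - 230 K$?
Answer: $250222$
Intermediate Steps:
$K = -1088$ ($K = 4 \left(-272\right) = -1088$)
$-18 - 230 K = -18 - -250240 = -18 + 250240 = 250222$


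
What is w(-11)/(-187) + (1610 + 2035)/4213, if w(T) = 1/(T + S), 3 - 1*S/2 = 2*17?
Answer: 4523828/5228333 ≈ 0.86525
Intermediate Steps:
S = -62 (S = 6 - 4*17 = 6 - 2*34 = 6 - 68 = -62)
w(T) = 1/(-62 + T) (w(T) = 1/(T - 62) = 1/(-62 + T))
w(-11)/(-187) + (1610 + 2035)/4213 = 1/(-62 - 11*(-187)) + (1610 + 2035)/4213 = -1/187/(-73) + 3645*(1/4213) = -1/73*(-1/187) + 3645/4213 = 1/13651 + 3645/4213 = 4523828/5228333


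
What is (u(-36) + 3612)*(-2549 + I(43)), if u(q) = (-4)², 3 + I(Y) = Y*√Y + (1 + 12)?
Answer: -9211492 + 156004*√43 ≈ -8.1885e+6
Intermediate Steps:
I(Y) = 10 + Y^(3/2) (I(Y) = -3 + (Y*√Y + (1 + 12)) = -3 + (Y^(3/2) + 13) = -3 + (13 + Y^(3/2)) = 10 + Y^(3/2))
u(q) = 16
(u(-36) + 3612)*(-2549 + I(43)) = (16 + 3612)*(-2549 + (10 + 43^(3/2))) = 3628*(-2549 + (10 + 43*√43)) = 3628*(-2539 + 43*√43) = -9211492 + 156004*√43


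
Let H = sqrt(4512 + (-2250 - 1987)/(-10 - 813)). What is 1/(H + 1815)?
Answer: 1493745/2707429562 - sqrt(3059595499)/2707429562 ≈ 0.00053129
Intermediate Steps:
H = sqrt(3059595499)/823 (H = sqrt(4512 - 4237/(-823)) = sqrt(4512 - 4237*(-1/823)) = sqrt(4512 + 4237/823) = sqrt(3717613/823) = sqrt(3059595499)/823 ≈ 67.210)
1/(H + 1815) = 1/(sqrt(3059595499)/823 + 1815) = 1/(1815 + sqrt(3059595499)/823)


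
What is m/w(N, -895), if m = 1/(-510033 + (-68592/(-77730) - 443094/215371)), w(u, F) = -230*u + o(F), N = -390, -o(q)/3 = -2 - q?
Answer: -2790131305/123836305978555916823 ≈ -2.2531e-11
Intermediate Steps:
o(q) = 6 + 3*q (o(q) = -3*(-2 - q) = 6 + 3*q)
w(u, F) = 6 - 230*u + 3*F (w(u, F) = -230*u + (6 + 3*F) = 6 - 230*u + 3*F)
m = -2790131305/1423062318044563 (m = 1/(-510033 + (-68592*(-1/77730) - 443094*1/215371)) = 1/(-510033 + (11432/12955 - 443094/215371)) = 1/(-510033 - 3278161498/2790131305) = 1/(-1423062318044563/2790131305) = -2790131305/1423062318044563 ≈ -1.9607e-6)
m/w(N, -895) = -2790131305/(1423062318044563*(6 - 230*(-390) + 3*(-895))) = -2790131305/(1423062318044563*(6 + 89700 - 2685)) = -2790131305/1423062318044563/87021 = -2790131305/1423062318044563*1/87021 = -2790131305/123836305978555916823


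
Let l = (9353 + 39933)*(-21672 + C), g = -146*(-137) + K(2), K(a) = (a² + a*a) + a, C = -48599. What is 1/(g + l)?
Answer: -1/3463356494 ≈ -2.8874e-10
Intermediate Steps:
K(a) = a + 2*a² (K(a) = (a² + a²) + a = 2*a² + a = a + 2*a²)
g = 20012 (g = -146*(-137) + 2*(1 + 2*2) = 20002 + 2*(1 + 4) = 20002 + 2*5 = 20002 + 10 = 20012)
l = -3463376506 (l = (9353 + 39933)*(-21672 - 48599) = 49286*(-70271) = -3463376506)
1/(g + l) = 1/(20012 - 3463376506) = 1/(-3463356494) = -1/3463356494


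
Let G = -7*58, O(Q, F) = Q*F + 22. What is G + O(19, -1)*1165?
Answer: 3089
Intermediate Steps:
O(Q, F) = 22 + F*Q (O(Q, F) = F*Q + 22 = 22 + F*Q)
G = -406
G + O(19, -1)*1165 = -406 + (22 - 1*19)*1165 = -406 + (22 - 19)*1165 = -406 + 3*1165 = -406 + 3495 = 3089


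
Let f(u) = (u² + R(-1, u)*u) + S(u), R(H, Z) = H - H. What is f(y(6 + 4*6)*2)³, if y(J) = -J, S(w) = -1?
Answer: 46617130799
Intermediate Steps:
R(H, Z) = 0
f(u) = -1 + u² (f(u) = (u² + 0*u) - 1 = (u² + 0) - 1 = u² - 1 = -1 + u²)
f(y(6 + 4*6)*2)³ = (-1 + (-(6 + 4*6)*2)²)³ = (-1 + (-(6 + 24)*2)²)³ = (-1 + (-1*30*2)²)³ = (-1 + (-30*2)²)³ = (-1 + (-60)²)³ = (-1 + 3600)³ = 3599³ = 46617130799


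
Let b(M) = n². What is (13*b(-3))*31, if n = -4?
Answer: 6448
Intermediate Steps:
b(M) = 16 (b(M) = (-4)² = 16)
(13*b(-3))*31 = (13*16)*31 = 208*31 = 6448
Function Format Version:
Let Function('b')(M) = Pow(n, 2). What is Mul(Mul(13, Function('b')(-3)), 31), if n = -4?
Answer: 6448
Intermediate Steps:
Function('b')(M) = 16 (Function('b')(M) = Pow(-4, 2) = 16)
Mul(Mul(13, Function('b')(-3)), 31) = Mul(Mul(13, 16), 31) = Mul(208, 31) = 6448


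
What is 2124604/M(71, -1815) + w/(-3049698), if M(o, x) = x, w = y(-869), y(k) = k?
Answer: -719933221373/615022430 ≈ -1170.6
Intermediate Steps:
w = -869
2124604/M(71, -1815) + w/(-3049698) = 2124604/(-1815) - 869/(-3049698) = 2124604*(-1/1815) - 869*(-1/3049698) = -2124604/1815 + 869/3049698 = -719933221373/615022430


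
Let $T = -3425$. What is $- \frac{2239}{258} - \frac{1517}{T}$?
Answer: $- \frac{7277189}{883650} \approx -8.2354$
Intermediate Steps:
$- \frac{2239}{258} - \frac{1517}{T} = - \frac{2239}{258} - \frac{1517}{-3425} = \left(-2239\right) \frac{1}{258} - - \frac{1517}{3425} = - \frac{2239}{258} + \frac{1517}{3425} = - \frac{7277189}{883650}$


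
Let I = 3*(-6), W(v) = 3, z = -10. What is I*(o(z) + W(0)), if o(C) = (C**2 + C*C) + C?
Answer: -3474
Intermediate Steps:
o(C) = C + 2*C**2 (o(C) = (C**2 + C**2) + C = 2*C**2 + C = C + 2*C**2)
I = -18
I*(o(z) + W(0)) = -18*(-10*(1 + 2*(-10)) + 3) = -18*(-10*(1 - 20) + 3) = -18*(-10*(-19) + 3) = -18*(190 + 3) = -18*193 = -3474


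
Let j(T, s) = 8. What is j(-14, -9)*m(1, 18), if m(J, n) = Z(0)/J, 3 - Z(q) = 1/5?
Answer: 112/5 ≈ 22.400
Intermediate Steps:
Z(q) = 14/5 (Z(q) = 3 - 1/5 = 14/5)
m(J, n) = 14/(5*J)
j(-14, -9)*m(1, 18) = 8*((14/5)/1) = 8*((14/5)*1) = 8*(14/5) = 112/5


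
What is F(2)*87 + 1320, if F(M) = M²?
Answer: 1668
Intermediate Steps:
F(2)*87 + 1320 = 2²*87 + 1320 = 4*87 + 1320 = 348 + 1320 = 1668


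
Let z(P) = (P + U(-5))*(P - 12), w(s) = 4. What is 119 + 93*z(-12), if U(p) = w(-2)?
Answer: 17975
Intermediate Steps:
U(p) = 4
z(P) = (-12 + P)*(4 + P) (z(P) = (P + 4)*(P - 12) = (4 + P)*(-12 + P) = (-12 + P)*(4 + P))
119 + 93*z(-12) = 119 + 93*(-48 + (-12)² - 8*(-12)) = 119 + 93*(-48 + 144 + 96) = 119 + 93*192 = 119 + 17856 = 17975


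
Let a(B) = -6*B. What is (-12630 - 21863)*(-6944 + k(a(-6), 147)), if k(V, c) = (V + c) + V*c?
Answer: 50670217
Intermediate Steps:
k(V, c) = V + c + V*c
(-12630 - 21863)*(-6944 + k(a(-6), 147)) = (-12630 - 21863)*(-6944 + (-6*(-6) + 147 - 6*(-6)*147)) = -34493*(-6944 + (36 + 147 + 36*147)) = -34493*(-6944 + (36 + 147 + 5292)) = -34493*(-6944 + 5475) = -34493*(-1469) = 50670217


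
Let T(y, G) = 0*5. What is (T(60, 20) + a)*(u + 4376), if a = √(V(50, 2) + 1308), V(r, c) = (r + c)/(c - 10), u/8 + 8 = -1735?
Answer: -4784*√5206 ≈ -3.4518e+5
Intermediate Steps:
u = -13944 (u = -64 + 8*(-1735) = -64 - 13880 = -13944)
V(r, c) = (c + r)/(-10 + c)
a = √5206/2 (a = √((2 + 50)/(-10 + 2) + 1308) = √(52/(-8) + 1308) = √(-⅛*52 + 1308) = √(-13/2 + 1308) = √(2603/2) = √5206/2 ≈ 36.076)
T(y, G) = 0
(T(60, 20) + a)*(u + 4376) = (0 + √5206/2)*(-13944 + 4376) = (√5206/2)*(-9568) = -4784*√5206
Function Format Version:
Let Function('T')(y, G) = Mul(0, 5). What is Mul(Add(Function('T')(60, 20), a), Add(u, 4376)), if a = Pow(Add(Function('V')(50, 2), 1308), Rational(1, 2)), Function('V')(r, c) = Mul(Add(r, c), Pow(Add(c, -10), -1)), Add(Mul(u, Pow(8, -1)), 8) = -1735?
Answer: Mul(-4784, Pow(5206, Rational(1, 2))) ≈ -3.4518e+5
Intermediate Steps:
u = -13944 (u = Add(-64, Mul(8, -1735)) = Add(-64, -13880) = -13944)
Function('V')(r, c) = Mul(Pow(Add(-10, c), -1), Add(c, r)) (Function('V')(r, c) = Mul(Add(c, r), Pow(Add(-10, c), -1)) = Mul(Pow(Add(-10, c), -1), Add(c, r)))
a = Mul(Rational(1, 2), Pow(5206, Rational(1, 2))) (a = Pow(Add(Mul(Pow(Add(-10, 2), -1), Add(2, 50)), 1308), Rational(1, 2)) = Pow(Add(Mul(Pow(-8, -1), 52), 1308), Rational(1, 2)) = Pow(Add(Mul(Rational(-1, 8), 52), 1308), Rational(1, 2)) = Pow(Add(Rational(-13, 2), 1308), Rational(1, 2)) = Pow(Rational(2603, 2), Rational(1, 2)) = Mul(Rational(1, 2), Pow(5206, Rational(1, 2))) ≈ 36.076)
Function('T')(y, G) = 0
Mul(Add(Function('T')(60, 20), a), Add(u, 4376)) = Mul(Add(0, Mul(Rational(1, 2), Pow(5206, Rational(1, 2)))), Add(-13944, 4376)) = Mul(Mul(Rational(1, 2), Pow(5206, Rational(1, 2))), -9568) = Mul(-4784, Pow(5206, Rational(1, 2)))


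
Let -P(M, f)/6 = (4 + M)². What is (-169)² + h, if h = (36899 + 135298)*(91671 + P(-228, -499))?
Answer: -36055440284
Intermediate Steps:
P(M, f) = -6*(4 + M)²
h = -36055468845 (h = (36899 + 135298)*(91671 - 6*(4 - 228)²) = 172197*(91671 - 6*(-224)²) = 172197*(91671 - 6*50176) = 172197*(91671 - 301056) = 172197*(-209385) = -36055468845)
(-169)² + h = (-169)² - 36055468845 = 28561 - 36055468845 = -36055440284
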